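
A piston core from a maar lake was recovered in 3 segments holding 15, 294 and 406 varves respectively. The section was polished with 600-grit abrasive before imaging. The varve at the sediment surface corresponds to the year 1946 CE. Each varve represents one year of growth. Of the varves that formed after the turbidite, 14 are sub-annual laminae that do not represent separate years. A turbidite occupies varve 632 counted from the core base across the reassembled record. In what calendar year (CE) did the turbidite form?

1877 CE

Total varves = 15 + 294 + 406 = 715.
The turbidite sits at varve 632 from the core base, so 715 − 632 = 83 varves formed after it.
Removing the 14 false varves leaves 83 − 14 = 69 true varves beyond the turbidite.
The varve at the sediment surface is 1946 CE, so the turbidite dates to 1946 − 69 = 1877 CE.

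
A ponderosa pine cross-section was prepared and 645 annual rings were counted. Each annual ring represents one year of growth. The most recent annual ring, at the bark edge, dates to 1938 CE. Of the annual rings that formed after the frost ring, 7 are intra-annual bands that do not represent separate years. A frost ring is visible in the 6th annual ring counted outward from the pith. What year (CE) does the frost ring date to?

645 − 6 = 639 annual rings lie beyond the frost ring toward the bark edge.
639 − 7 false = 632 true annual rings after the frost ring.
The annual ring at the bark edge is 1938 CE, so the frost ring dates to 1938 − 632 = 1306 CE.

1306 CE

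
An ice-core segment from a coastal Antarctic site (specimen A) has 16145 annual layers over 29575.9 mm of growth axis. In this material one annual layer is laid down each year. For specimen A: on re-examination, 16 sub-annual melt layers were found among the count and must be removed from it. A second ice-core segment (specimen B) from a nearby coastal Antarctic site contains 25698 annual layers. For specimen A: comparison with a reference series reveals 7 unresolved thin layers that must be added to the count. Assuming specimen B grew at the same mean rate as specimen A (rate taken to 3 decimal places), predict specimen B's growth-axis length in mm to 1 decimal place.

47104.4 mm

Specimen A: correcting the raw count gives 16145 − 16 + 7 = 16136 true annual layers.
A: Mean rate = 29575.9 mm / 16136 years ≈ 1.833 mm per year.
For B, 1.833 mm/year × 25698 years = 47104.4 mm.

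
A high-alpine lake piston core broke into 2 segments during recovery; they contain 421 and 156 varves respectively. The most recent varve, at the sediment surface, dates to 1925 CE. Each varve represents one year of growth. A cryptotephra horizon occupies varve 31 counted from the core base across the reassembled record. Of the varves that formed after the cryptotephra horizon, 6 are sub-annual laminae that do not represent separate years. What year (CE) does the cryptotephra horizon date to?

1385 CE

Total varves = 421 + 156 = 577.
577 − 31 = 546 varves lie beyond the cryptotephra horizon toward the sediment surface.
Removing the 6 false varves leaves 546 − 6 = 540 true varves beyond the cryptotephra horizon.
Counting back 540 years from 1925 CE places the cryptotephra horizon in 1925 − 540 = 1385 CE.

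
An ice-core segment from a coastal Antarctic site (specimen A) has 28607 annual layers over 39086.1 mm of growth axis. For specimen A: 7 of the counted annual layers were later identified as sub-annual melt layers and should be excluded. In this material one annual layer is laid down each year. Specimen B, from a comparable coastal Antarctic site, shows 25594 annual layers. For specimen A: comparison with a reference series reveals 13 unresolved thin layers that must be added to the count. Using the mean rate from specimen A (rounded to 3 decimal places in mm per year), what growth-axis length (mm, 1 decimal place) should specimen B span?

Specimen A: correcting the raw count gives 28607 − 7 + 13 = 28613 true annual layers.
A: 39086.1 mm over 28613 years gives 39086.1 / 28613 ≈ 1.366 mm per year.
For B, 1.366 mm/year × 25594 years = 34961.4 mm.

34961.4 mm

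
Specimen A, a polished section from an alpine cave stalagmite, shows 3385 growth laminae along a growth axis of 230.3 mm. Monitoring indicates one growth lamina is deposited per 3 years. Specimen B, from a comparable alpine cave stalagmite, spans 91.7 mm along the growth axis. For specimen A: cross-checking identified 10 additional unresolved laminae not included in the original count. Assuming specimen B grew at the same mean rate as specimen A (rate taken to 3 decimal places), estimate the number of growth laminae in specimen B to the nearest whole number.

Specimen A: adjusted count: 3385 + 10 = 3395 growth laminae.
Specimen A: multiplying by 3 years per growth lamina: 3395 × 3 = 10185 years.
A: 230.3 mm over 10185 years gives 230.3 / 10185 ≈ 0.023 mm/yr.
Specimen B: 91.7 mm / 0.023 mm per year = 3986.96 years; at 3 years per growth lamina that is 3986.96 / 3 ≈ 1329 growth laminae.

1329 growth laminae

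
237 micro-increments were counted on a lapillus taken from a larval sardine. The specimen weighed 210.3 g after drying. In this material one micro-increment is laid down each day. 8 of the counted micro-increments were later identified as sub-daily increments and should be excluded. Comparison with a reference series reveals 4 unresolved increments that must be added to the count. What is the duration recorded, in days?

Correcting the raw count gives 237 − 8 + 4 = 233 true micro-increments.
One micro-increment per day makes the duration 233 days.

233 d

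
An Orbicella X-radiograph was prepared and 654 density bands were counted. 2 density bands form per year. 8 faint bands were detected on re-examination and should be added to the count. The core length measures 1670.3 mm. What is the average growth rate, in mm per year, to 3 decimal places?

5.046 mm per year

After corrections the count is 654 + 8 = 662 density bands.
Dividing by 2 density bands per year: 662 / 2 = 331 years.
Mean rate = 1670.3 mm / 331 years ≈ 5.046 mm per year.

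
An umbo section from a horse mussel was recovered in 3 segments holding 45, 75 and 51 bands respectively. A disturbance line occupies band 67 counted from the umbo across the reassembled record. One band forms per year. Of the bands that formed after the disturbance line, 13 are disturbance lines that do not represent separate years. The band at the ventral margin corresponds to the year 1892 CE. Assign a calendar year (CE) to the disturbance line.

Total bands = 45 + 75 + 51 = 171.
171 − 67 = 104 bands lie beyond the disturbance line toward the ventral margin.
Removing the 13 false bands leaves 104 − 13 = 91 true bands beyond the disturbance line.
1892 − 91 = 1801 CE.

1801 CE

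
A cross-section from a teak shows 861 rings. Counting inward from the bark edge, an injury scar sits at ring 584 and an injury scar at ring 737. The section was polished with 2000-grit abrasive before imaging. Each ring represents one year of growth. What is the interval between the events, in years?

The two markers are separated by 737 − 584 = 153 rings.
At one ring per year, 153 years elapsed between them.

153 yr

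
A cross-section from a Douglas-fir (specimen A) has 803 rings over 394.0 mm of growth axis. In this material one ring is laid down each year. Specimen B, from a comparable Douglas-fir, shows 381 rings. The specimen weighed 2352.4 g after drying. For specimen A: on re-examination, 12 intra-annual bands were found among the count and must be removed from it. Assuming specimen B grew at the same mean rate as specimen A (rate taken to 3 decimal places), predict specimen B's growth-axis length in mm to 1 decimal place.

Specimen A: adjusted count: 803 − 12 = 791 rings.
A: 394.0 mm over 791 years gives 394.0 / 791 ≈ 0.498 mm per year.
For B, 0.498 mm/year × 381 years = 189.7 mm.

189.7 mm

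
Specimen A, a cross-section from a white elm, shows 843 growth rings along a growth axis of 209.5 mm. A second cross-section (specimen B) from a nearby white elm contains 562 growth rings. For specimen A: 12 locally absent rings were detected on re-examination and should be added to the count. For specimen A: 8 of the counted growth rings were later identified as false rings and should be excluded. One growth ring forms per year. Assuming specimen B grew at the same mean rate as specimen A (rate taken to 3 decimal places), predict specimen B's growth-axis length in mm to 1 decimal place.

Specimen A: after corrections the count is 843 − 8 + 12 = 847 growth rings.
A: Mean rate = 209.5 mm / 847 years ≈ 0.247 mm/yr.
Length of B = 0.247 × 562 = 138.8 mm.

138.8 mm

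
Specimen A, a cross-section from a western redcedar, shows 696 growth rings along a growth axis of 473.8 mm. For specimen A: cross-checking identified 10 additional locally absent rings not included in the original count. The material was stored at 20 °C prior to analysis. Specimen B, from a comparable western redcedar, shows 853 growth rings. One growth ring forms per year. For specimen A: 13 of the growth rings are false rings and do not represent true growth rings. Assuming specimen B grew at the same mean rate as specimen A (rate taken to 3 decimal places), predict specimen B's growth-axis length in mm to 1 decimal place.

Specimen A: after corrections the count is 696 − 13 + 10 = 693 growth rings.
A: Mean rate = 473.8 mm / 693 years ≈ 0.684 mm per year.
B's length ≈ 0.684 × 853 = 583.5 mm.

583.5 mm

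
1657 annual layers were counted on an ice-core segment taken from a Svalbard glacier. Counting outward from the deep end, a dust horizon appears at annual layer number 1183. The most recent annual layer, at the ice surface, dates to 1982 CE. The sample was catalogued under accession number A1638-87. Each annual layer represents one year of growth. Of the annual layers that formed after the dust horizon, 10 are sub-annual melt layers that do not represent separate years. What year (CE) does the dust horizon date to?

1518 CE

Between annual layer 1183 and the ice surface there are 1657 − 1183 = 474 annual layers.
474 − 10 false = 464 true annual layers after the dust horizon.
The annual layer at the ice surface is 1982 CE, so the dust horizon dates to 1982 − 464 = 1518 CE.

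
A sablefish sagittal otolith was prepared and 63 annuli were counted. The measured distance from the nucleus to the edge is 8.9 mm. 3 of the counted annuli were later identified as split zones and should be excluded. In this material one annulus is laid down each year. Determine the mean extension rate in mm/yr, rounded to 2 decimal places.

0.15 mm/yr

True annulus count = 63 − 3 = 60.
8.9 mm over 60 years gives 8.9 / 60 ≈ 0.15 mm/yr.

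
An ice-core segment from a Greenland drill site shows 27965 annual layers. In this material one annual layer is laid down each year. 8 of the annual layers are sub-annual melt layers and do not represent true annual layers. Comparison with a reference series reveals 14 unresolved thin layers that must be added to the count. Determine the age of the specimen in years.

Adjusted count: 27965 − 8 + 14 = 27971 annual layers.
With a one-to-one annual layer periodicity this is 27971 years.

27971 years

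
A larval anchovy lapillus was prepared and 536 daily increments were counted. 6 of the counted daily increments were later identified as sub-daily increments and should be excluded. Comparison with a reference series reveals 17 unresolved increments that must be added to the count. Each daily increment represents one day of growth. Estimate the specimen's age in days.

547 days

Adjusted count: 536 − 6 + 17 = 547 daily increments.
One daily increment per day makes the duration 547 days.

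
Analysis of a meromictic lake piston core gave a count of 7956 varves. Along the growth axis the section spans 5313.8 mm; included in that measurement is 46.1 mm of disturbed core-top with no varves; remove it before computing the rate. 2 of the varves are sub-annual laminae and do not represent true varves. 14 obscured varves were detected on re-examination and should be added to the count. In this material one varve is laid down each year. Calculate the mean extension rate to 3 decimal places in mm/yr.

0.661 mm/yr

True varve count = 7956 − 2 + 14 = 7968.
The growth record spans 5313.8 − 46.1 = 5267.7 mm.
5267.7 mm over 7968 years gives 5267.7 / 7968 ≈ 0.661 mm/yr.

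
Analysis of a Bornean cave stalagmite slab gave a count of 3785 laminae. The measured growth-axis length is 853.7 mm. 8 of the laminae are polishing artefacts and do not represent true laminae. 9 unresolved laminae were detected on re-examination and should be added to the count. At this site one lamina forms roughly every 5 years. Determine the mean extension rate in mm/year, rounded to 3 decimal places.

0.045 mm/year

After corrections the count is 3785 − 8 + 9 = 3786 laminae.
3786 laminae at 5 years each span 3786 × 5 = 18930 years.
853.7 mm over 18930 years gives 853.7 / 18930 ≈ 0.045 mm/year.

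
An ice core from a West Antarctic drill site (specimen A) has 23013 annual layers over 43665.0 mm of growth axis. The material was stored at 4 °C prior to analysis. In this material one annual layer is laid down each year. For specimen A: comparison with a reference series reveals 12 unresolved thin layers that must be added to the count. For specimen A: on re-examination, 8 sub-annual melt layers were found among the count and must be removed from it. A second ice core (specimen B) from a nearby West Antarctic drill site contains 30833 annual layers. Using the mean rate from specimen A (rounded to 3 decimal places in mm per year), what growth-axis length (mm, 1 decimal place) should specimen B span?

58490.2 mm

Specimen A: correcting the raw count gives 23013 − 8 + 12 = 23017 true annual layers.
A: Extension rate ≈ 43665.0 / 23017 = 1.897 mm/year.
B's length ≈ 1.897 × 30833 = 58490.2 mm.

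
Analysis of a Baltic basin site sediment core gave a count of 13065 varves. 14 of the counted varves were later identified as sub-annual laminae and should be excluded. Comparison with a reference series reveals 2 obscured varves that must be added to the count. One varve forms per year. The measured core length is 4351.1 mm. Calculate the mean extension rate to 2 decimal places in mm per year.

Correcting the raw count gives 13065 − 14 + 2 = 13053 true varves.
4351.1 mm over 13053 years gives 4351.1 / 13053 ≈ 0.33 mm per year.

0.33 mm per year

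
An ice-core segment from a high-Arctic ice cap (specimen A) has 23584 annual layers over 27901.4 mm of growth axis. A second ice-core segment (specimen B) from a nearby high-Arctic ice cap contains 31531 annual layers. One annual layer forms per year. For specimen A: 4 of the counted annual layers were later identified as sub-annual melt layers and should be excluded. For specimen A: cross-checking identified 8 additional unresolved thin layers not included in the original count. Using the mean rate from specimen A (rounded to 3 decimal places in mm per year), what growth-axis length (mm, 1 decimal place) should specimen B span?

Specimen A: true annual layer count = 23584 − 4 + 8 = 23588.
A: Extension rate ≈ 27901.4 / 23588 = 1.183 mm/year.
Length of B = 1.183 × 31531 = 37301.2 mm.

37301.2 mm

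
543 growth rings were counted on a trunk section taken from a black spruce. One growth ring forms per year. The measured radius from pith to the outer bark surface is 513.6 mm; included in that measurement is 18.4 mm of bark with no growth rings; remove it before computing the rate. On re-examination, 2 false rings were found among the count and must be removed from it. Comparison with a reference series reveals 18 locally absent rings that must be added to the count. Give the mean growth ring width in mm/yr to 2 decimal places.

0.89 mm/yr

Correcting the raw count gives 543 − 2 + 18 = 559 true growth rings.
Removing the 18.4 mm offcut leaves 513.6 − 18.4 = 495.2 mm.
495.2 mm over 559 years gives 495.2 / 559 ≈ 0.89 mm/yr.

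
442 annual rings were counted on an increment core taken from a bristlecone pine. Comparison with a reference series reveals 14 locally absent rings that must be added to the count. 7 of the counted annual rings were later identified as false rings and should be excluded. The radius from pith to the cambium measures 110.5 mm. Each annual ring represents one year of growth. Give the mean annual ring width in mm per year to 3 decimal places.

Correcting the raw count gives 442 − 7 + 14 = 449 true annual rings.
Mean rate = 110.5 mm / 449 years ≈ 0.246 mm per year.

0.246 mm per year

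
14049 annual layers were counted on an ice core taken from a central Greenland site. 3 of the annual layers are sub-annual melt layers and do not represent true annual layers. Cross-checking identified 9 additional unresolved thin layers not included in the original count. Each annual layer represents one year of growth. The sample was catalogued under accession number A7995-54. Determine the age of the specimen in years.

14055 yr

True annual layer count = 14049 − 3 + 9 = 14055.
At one annual layer per year, that is 14055 years.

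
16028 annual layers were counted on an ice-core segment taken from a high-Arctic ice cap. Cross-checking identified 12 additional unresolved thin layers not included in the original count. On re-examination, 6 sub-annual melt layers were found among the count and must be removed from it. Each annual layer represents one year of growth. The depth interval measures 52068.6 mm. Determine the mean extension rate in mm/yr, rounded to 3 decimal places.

Correcting the raw count gives 16028 − 6 + 12 = 16034 true annual layers.
Extension rate ≈ 52068.6 / 16034 = 3.247 mm/yr.

3.247 mm/yr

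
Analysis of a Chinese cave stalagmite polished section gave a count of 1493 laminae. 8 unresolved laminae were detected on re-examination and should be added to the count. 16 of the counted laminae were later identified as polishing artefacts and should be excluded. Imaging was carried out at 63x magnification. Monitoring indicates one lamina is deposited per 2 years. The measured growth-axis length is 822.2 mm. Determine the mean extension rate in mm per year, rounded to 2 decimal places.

Correcting the raw count gives 1493 − 16 + 8 = 1485 true laminae.
Multiplying by 2 years per lamina: 1485 × 2 = 2970 years.
822.2 mm over 2970 years gives 822.2 / 2970 ≈ 0.28 mm per year.

0.28 mm per year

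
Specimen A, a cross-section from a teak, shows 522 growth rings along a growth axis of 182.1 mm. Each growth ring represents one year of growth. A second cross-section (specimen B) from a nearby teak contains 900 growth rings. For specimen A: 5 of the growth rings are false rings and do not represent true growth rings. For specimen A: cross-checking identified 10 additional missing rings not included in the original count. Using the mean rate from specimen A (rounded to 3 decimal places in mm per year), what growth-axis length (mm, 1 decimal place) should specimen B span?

Specimen A: after corrections the count is 522 − 5 + 10 = 527 growth rings.
A: Extension rate ≈ 182.1 / 527 = 0.346 mm/year.
Length of B = 0.346 × 900 = 311.4 mm.

311.4 mm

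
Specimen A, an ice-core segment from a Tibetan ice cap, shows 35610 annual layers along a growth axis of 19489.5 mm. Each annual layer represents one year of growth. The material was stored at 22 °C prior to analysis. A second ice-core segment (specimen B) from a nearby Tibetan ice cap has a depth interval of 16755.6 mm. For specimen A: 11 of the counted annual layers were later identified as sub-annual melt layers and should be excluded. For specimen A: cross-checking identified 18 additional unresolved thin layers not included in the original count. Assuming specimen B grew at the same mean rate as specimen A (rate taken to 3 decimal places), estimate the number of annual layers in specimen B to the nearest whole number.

Specimen A: after corrections the count is 35610 − 11 + 18 = 35617 annual layers.
A: Extension rate ≈ 19489.5 / 35617 = 0.547 mm/yr.
For B, 16755.6 / 0.547 = 30631.81 years ≈ 30632 annual layers.

30632 annual layers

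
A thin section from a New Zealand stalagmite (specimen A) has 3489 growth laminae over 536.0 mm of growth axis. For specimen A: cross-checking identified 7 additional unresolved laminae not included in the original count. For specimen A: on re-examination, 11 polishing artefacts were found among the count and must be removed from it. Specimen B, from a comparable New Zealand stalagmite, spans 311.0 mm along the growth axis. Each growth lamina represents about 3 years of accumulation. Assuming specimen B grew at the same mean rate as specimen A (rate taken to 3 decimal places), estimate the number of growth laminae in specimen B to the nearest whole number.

2033 growth laminae

Specimen A: correcting the raw count gives 3489 − 11 + 7 = 3485 true growth laminae.
Specimen A: multiplying by 3 years per growth lamina: 3485 × 3 = 10455 years.
A: Mean rate = 536.0 mm / 10455 years ≈ 0.051 mm per year.
B spans 311.0 / 0.051 = 6098.04 years; at 3 years per growth lamina that is 6098.04 / 3 ≈ 2033 growth laminae.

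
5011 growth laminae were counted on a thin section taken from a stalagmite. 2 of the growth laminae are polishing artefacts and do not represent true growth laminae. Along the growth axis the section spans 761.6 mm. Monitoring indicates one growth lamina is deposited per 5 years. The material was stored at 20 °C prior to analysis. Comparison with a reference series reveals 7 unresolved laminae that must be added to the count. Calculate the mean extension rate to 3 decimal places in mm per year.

0.030 mm per year

After corrections the count is 5011 − 2 + 7 = 5016 growth laminae.
5016 growth laminae at 5 years each span 5016 × 5 = 25080 years.
761.6 mm over 25080 years gives 761.6 / 25080 ≈ 0.030 mm per year.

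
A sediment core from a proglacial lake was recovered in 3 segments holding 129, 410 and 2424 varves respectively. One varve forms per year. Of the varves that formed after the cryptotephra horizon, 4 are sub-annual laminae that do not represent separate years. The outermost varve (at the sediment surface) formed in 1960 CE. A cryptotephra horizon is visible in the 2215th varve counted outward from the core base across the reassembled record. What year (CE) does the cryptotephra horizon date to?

1216 CE

Total varves = 129 + 410 + 2424 = 2963.
Between varve 2215 and the sediment surface there are 2963 − 2215 = 748 varves.
Excluding 4 false varves: 748 − 4 = 744.
Counting back 744 years from 1960 CE places the cryptotephra horizon in 1960 − 744 = 1216 CE.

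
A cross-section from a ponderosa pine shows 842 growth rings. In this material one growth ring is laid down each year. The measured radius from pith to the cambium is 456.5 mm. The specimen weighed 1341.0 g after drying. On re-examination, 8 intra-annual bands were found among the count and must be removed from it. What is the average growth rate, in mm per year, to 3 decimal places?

After corrections the count is 842 − 8 = 834 growth rings.
456.5 mm over 834 years gives 456.5 / 834 ≈ 0.547 mm per year.

0.547 mm per year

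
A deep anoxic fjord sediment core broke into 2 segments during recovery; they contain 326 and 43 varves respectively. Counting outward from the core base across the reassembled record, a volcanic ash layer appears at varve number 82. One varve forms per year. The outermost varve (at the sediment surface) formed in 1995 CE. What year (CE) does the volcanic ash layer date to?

1708 CE

Total varves = 326 + 43 = 369.
The volcanic ash layer sits at varve 82 from the core base, so 369 − 82 = 287 varves formed after it.
1995 − 287 = 1708 CE.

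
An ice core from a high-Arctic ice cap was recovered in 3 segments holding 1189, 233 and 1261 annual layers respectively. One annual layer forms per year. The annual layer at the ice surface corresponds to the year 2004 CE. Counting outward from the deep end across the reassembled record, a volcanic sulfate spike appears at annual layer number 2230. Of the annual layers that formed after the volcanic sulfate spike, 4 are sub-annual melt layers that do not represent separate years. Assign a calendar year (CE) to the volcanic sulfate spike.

1555 CE

Total annual layers = 1189 + 233 + 1261 = 2683.
2683 − 2230 = 453 annual layers lie beyond the volcanic sulfate spike toward the ice surface.
Removing the 4 false annual layers leaves 453 − 4 = 449 true annual layers beyond the volcanic sulfate spike.
The annual layer at the ice surface is 2004 CE, so the volcanic sulfate spike dates to 2004 − 449 = 1555 CE.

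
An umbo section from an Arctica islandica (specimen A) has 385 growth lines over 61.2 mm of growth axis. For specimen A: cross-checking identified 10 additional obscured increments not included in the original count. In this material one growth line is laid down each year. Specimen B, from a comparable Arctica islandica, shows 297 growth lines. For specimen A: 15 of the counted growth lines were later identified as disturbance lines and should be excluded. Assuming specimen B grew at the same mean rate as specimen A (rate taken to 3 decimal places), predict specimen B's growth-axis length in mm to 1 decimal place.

Specimen A: correcting the raw count gives 385 − 15 + 10 = 380 true growth lines.
A: Extension rate ≈ 61.2 / 380 = 0.161 mm/year.
Length of B = 0.161 × 297 = 47.8 mm.

47.8 mm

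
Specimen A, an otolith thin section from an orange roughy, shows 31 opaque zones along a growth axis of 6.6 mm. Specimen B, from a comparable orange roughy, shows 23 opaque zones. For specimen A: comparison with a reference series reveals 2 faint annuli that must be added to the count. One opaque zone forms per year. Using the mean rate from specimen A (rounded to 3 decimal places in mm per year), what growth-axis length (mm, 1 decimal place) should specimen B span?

Specimen A: true opaque zone count = 31 + 2 = 33.
A: 6.6 mm over 33 years gives 6.6 / 33 ≈ 0.200 mm/year.
For B, 0.200 mm/year × 23 years = 4.6 mm.

4.6 mm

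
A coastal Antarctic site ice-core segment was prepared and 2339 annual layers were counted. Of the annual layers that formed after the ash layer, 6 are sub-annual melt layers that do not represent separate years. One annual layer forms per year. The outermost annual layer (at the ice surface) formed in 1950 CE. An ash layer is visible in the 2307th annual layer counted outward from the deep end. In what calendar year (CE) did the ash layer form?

1924 CE

2339 − 2307 = 32 annual layers lie beyond the ash layer toward the ice surface.
Removing the 6 false annual layers leaves 32 − 6 = 26 true annual layers beyond the ash layer.
The annual layer at the ice surface is 1950 CE, so the ash layer dates to 1950 − 26 = 1924 CE.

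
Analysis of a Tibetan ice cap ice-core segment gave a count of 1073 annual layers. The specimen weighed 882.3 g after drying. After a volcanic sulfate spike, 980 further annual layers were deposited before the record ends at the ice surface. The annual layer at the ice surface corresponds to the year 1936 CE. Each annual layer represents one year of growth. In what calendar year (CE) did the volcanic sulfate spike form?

956 CE

980 annual layers formed after the volcanic sulfate spike.
Counting back 980 years from 1936 CE places the volcanic sulfate spike in 1936 − 980 = 956 CE.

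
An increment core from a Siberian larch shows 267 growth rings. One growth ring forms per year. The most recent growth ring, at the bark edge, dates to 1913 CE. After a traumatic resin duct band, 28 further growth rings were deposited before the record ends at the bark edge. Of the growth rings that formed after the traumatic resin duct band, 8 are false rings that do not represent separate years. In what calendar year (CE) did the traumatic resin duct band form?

28 growth rings post-date the traumatic resin duct band.
28 − 8 false = 20 true growth rings after the traumatic resin duct band.
1913 − 20 = 1893 CE.

1893 CE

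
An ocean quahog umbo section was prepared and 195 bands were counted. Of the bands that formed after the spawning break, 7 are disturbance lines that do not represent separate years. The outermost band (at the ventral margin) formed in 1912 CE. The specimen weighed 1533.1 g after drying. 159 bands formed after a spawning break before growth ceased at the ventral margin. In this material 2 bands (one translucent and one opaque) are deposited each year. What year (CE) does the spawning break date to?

1836 CE

159 bands post-date the spawning break.
Excluding 7 false bands: 159 − 7 = 152.
Dividing by 2 bands per year: 152 / 2 = 76 years.
Counting back 76 years from 1912 CE places the spawning break in 1912 − 76 = 1836 CE.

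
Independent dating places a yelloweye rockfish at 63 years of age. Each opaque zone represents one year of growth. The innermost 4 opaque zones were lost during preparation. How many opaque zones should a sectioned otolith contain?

At one opaque zone per year, 63 years correspond to 63 opaque zones.
Less the 4 uncaptured opaque zones: 63 − 4 = 59.

59 opaque zones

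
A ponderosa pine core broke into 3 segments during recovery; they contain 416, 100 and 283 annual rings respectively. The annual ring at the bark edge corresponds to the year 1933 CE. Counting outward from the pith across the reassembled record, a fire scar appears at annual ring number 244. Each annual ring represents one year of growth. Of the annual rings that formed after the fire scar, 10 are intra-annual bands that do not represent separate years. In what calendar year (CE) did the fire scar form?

Total annual rings = 416 + 100 + 283 = 799.
The fire scar sits at annual ring 244 from the pith, so 799 − 244 = 555 annual rings formed after it.
555 − 10 false = 545 true annual rings after the fire scar.
Counting back 545 years from 1933 CE places the fire scar in 1933 − 545 = 1388 CE.

1388 CE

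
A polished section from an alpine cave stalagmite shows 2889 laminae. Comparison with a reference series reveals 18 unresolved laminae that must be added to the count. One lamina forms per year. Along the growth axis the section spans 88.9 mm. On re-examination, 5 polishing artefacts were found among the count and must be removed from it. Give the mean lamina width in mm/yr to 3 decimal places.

0.031 mm/yr

After corrections the count is 2889 − 5 + 18 = 2902 laminae.
Extension rate ≈ 88.9 / 2902 = 0.031 mm/yr.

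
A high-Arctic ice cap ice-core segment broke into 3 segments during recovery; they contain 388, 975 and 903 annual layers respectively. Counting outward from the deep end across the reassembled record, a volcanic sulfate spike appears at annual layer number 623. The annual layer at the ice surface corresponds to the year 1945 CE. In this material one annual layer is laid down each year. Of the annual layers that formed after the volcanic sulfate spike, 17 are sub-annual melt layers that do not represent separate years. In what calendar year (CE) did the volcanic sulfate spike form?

319 CE

Total annual layers = 388 + 975 + 903 = 2266.
The volcanic sulfate spike sits at annual layer 623 from the deep end, so 2266 − 623 = 1643 annual layers formed after it.
Excluding 17 false annual layers: 1643 − 17 = 1626.
Counting back 1626 years from 1945 CE places the volcanic sulfate spike in 1945 − 1626 = 319 CE.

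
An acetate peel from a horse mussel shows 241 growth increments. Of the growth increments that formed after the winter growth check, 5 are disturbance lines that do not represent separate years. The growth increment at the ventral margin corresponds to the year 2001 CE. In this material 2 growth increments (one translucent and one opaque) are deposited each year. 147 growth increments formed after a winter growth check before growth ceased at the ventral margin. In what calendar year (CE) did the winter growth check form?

147 growth increments formed after the winter growth check.
Removing the 5 false growth increments leaves 147 − 5 = 142 true growth increments beyond the winter growth check.
Dividing by 2 growth increments per year: 142 / 2 = 71 years.
The growth increment at the ventral margin is 2001 CE, so the winter growth check dates to 2001 − 71 = 1930 CE.

1930 CE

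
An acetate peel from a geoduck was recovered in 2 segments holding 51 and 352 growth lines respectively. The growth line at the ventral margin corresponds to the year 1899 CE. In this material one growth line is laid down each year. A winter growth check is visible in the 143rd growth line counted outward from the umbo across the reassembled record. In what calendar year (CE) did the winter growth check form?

Total growth lines = 51 + 352 = 403.
403 − 143 = 260 growth lines lie beyond the winter growth check toward the ventral margin.
Counting back 260 years from 1899 CE places the winter growth check in 1899 − 260 = 1639 CE.

1639 CE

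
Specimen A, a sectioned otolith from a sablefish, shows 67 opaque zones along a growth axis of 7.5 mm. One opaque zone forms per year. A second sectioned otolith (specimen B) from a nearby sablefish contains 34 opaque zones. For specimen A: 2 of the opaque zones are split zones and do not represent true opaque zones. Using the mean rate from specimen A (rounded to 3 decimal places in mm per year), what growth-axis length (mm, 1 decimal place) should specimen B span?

3.9 mm

Specimen A: correcting the raw count gives 67 − 2 = 65 true opaque zones.
A: Mean rate = 7.5 mm / 65 years ≈ 0.115 mm/yr.
Length of B = 0.115 × 34 = 3.9 mm.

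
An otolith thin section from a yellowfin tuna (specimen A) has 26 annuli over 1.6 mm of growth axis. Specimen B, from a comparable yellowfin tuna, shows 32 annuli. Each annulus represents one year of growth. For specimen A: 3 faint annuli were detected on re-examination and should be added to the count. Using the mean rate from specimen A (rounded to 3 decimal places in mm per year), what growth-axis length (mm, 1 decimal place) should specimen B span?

1.8 mm

Specimen A: correcting the raw count gives 26 + 3 = 29 true annuli.
A: Mean rate = 1.6 mm / 29 years ≈ 0.055 mm/yr.
For B, 0.055 mm/year × 32 years = 1.8 mm.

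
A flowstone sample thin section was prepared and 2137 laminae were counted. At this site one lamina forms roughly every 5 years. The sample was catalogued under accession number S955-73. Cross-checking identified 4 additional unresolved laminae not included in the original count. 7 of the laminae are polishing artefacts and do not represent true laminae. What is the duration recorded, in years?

After corrections the count is 2137 − 7 + 4 = 2134 laminae.
2134 laminae at 5 years each span 2134 × 5 = 10670 years.

10670 years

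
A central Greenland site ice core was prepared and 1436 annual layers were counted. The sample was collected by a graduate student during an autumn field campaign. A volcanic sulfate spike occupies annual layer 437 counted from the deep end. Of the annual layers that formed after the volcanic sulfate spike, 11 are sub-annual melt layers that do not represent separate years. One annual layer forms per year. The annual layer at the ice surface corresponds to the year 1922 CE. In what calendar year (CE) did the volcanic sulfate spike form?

934 CE

1436 − 437 = 999 annual layers lie beyond the volcanic sulfate spike toward the ice surface.
Excluding 11 false annual layers: 999 − 11 = 988.
The annual layer at the ice surface is 1922 CE, so the volcanic sulfate spike dates to 1922 − 988 = 934 CE.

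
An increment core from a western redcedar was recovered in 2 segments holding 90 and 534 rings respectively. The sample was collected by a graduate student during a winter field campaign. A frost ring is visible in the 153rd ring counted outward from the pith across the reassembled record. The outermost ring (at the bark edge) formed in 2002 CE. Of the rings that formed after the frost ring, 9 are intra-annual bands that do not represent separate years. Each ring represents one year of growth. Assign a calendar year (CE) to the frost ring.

Total rings = 90 + 534 = 624.
624 − 153 = 471 rings lie beyond the frost ring toward the bark edge.
Removing the 9 false rings leaves 471 − 9 = 462 true rings beyond the frost ring.
2002 − 462 = 1540 CE.

1540 CE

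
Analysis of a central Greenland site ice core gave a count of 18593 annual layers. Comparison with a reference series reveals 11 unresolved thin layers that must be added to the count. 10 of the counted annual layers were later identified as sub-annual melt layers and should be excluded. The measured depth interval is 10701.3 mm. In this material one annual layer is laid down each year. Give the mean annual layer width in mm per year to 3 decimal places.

Correcting the raw count gives 18593 − 10 + 11 = 18594 true annual layers.
Extension rate ≈ 10701.3 / 18594 = 0.576 mm per year.

0.576 mm per year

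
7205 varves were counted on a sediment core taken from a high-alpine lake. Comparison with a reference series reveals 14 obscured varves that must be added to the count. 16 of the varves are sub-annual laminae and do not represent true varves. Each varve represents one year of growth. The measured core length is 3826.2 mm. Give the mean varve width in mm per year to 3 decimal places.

Adjusted count: 7205 − 16 + 14 = 7203 varves.
3826.2 mm over 7203 years gives 3826.2 / 7203 ≈ 0.531 mm per year.

0.531 mm per year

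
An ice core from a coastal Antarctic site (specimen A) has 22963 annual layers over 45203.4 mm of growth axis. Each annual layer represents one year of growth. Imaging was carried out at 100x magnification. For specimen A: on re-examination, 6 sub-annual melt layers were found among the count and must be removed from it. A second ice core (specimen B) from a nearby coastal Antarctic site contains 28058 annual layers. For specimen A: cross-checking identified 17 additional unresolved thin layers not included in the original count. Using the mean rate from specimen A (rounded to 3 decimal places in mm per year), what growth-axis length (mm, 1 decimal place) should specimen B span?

55218.1 mm

Specimen A: correcting the raw count gives 22963 − 6 + 17 = 22974 true annual layers.
A: Mean rate = 45203.4 mm / 22974 years ≈ 1.968 mm per year.
For B, 1.968 mm/year × 28058 years = 55218.1 mm.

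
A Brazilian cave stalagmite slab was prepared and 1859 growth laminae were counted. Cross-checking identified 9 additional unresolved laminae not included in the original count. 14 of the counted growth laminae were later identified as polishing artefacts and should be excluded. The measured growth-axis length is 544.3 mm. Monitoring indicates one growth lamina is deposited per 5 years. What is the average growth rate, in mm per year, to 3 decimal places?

After corrections the count is 1859 − 14 + 9 = 1854 growth laminae.
1854 growth laminae at 5 years each span 1854 × 5 = 9270 years.
Mean rate = 544.3 mm / 9270 years ≈ 0.059 mm per year.

0.059 mm per year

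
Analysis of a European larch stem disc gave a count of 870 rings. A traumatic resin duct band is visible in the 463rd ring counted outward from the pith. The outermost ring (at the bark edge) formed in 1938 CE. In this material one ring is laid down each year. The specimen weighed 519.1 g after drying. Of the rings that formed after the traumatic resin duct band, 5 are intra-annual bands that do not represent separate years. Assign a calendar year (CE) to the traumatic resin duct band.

870 − 463 = 407 rings lie beyond the traumatic resin duct band toward the bark edge.
Removing the 5 false rings leaves 407 − 5 = 402 true rings beyond the traumatic resin duct band.
1938 − 402 = 1536 CE.

1536 CE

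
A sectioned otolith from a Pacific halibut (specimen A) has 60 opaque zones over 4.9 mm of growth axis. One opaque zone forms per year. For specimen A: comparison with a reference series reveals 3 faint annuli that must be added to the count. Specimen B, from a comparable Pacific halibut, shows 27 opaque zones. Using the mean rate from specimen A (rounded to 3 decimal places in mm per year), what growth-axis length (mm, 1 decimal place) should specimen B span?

2.1 mm

Specimen A: true opaque zone count = 60 + 3 = 63.
A: Extension rate ≈ 4.9 / 63 = 0.078 mm/year.
Length of B = 0.078 × 27 = 2.1 mm.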